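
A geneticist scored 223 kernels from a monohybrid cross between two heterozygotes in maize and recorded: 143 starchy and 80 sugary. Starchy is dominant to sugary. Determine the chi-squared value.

14.064

For a monohybrid cross between heterozygotes with complete dominance, the expected phenotypic ratio is 3:1.
Expected counts for N = 223 under a 3:1 ratio (total parts = 4):
  starchy: 223 × 3/4 = 167.25
  sugary: 223 × 1/4 = 55.75
χ² = Σ (O − E)² / E
  starchy: (143 − 167.25)² / 167.25 = 3.5161
  sugary: (80 − 55.75)² / 55.75 = 10.5482
χ² = 3.5161 + 10.5482 = 14.0643 ≈ 14.064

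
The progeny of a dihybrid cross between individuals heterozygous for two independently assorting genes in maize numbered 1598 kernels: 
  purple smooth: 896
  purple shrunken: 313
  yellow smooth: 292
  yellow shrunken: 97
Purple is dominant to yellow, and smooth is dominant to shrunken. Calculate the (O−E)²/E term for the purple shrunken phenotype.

A dihybrid F₂ with independent assortment and complete dominance at both loci gives a 9:3:3:1 phenotypic ratio.
Under the 9:3:3:1 hypothesis (Σ ratio = 16, N = 1598):
  purple smooth: 1598 × 9/16 = 898.875
  purple shrunken: 1598 × 3/16 = 299.625
  yellow smooth: 1598 × 3/16 = 299.625
  yellow shrunken: 1598 × 1/16 = 99.875
Contribution of purple shrunken: (313 − 299.625)² / 299.625 = 0.5970

0.597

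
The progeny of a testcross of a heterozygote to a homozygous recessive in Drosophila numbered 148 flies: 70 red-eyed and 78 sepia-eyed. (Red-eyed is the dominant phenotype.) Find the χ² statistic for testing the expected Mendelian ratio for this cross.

0.432

A testcross of a heterozygote (Aa × aa) gives a 1:1 phenotypic ratio.
Total ratio parts = 2. Expected numbers out of 148:
  red-eyed: 148 × 1/2 = 74
  sepia-eyed: 148 × 1/2 = 74
χ² = Σ (O − E)² / E
  red-eyed: (70 − 74)² / 74 = 0.2162
  sepia-eyed: (78 − 74)² / 74 = 0.2162
χ² = 0.2162 + 0.2162 = 0.4324 ≈ 0.432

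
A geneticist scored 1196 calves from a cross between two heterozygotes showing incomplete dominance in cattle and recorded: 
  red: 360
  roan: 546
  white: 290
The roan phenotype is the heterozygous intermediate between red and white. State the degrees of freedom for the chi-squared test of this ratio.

2

With incomplete dominance, a heterozygote × heterozygote cross gives a 1:2:1 phenotypic ratio.
A goodness-of-fit test with 3 phenotype classes has df = 3 − 1 = 2.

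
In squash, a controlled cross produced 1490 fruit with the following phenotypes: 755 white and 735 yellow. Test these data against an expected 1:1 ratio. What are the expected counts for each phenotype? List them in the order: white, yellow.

Expected counts for N = 1490 under a 1:1 ratio (total parts = 2):
  white: 1490 × 1/2 = 745
  yellow: 1490 × 1/2 = 745

745, 745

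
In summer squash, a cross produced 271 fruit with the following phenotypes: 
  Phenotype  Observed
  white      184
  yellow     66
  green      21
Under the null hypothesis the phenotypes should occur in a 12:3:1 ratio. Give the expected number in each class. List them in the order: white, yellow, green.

Under the 12:3:1 hypothesis (Σ ratio = 16, N = 271):
  white: 271 × 12/16 = 203.25
  yellow: 271 × 3/16 = 50.8125
  green: 271 × 1/16 = 16.9375

203.25, 50.8125, 16.9375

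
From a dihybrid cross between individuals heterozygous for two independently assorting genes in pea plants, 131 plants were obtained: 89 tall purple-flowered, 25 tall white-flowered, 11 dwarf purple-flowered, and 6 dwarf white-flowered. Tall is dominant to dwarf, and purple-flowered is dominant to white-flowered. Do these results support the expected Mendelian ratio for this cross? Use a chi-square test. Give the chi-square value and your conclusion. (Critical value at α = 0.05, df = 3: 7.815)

A dihybrid F₂ with independent assortment and complete dominance at both loci gives a 9:3:3:1 phenotypic ratio.
The 9:3:3:1 ratio has 16 parts, so with N = 131 the expected counts are:
  tall purple-flowered: 131 × 9/16 = 73.6875
  tall white-flowered: 131 × 3/16 = 24.5625
  dwarf purple-flowered: 131 × 3/16 = 24.5625
  dwarf white-flowered: 131 × 1/16 = 8.1875
χ² = Σ (O − E)² / E
  tall purple-flowered: (89 − 73.6875)² / 73.6875 = 3.1820
  tall white-flowered: (25 − 24.5625)² / 24.5625 = 0.0078
  dwarf purple-flowered: (11 − 24.5625)² / 24.5625 = 7.4887
  dwarf white-flowered: (6 − 8.1875)² / 8.1875 = 0.5844
χ² = 3.1820 + 0.0078 + 7.4887 + 0.5844 = 11.2629 ≈ 11.263
Degrees of freedom = 4 − 1 = 3; critical value at α = 0.05 is 7.815.
Since 11.263 > 7.815, we reject the null hypothesis — the data do not fit the 9:3:3:1 ratio.

11.263; not consistent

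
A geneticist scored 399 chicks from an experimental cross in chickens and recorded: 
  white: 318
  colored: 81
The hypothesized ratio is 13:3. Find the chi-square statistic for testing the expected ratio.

Total ratio parts = 16. Expected numbers out of 399:
  white: 399 × 13/16 = 324.1875
  colored: 399 × 3/16 = 74.8125
χ² = Σ (O − E)² / E
  white: (318 − 324.1875)² / 324.1875 = 0.1181
  colored: (81 − 74.8125)² / 74.8125 = 0.5117
χ² = 0.1181 + 0.5117 = 0.6298 ≈ 0.630

0.630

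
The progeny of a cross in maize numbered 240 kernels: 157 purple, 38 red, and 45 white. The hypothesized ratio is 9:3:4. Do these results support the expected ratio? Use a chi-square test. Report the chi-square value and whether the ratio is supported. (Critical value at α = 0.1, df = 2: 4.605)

Expected counts for N = 240 under a 9:3:4 ratio (total parts = 16):
  purple: 240 × 9/16 = 135
  red: 240 × 3/16 = 45
  white: 240 × 4/16 = 60
χ² = Σ (O − E)² / E
  purple: (157 − 135)² / 135 = 3.5852
  red: (38 − 45)² / 45 = 1.0889
  white: (45 − 60)² / 60 = 3.7500
χ² = 3.5852 + 1.0889 + 3.7500 = 8.4241 ≈ 8.424
Degrees of freedom = 3 − 1 = 2; critical value at α = 0.1 is 4.605.
Since 8.424 > 4.605, we reject the null hypothesis — the data do not fit the 9:3:4 ratio.

8.424; not consistent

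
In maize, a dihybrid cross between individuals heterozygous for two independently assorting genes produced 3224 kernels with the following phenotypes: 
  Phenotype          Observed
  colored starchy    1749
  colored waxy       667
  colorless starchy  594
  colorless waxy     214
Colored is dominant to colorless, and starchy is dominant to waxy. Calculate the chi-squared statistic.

9.714

A dihybrid F₂ with independent assortment and complete dominance at both loci gives a 9:3:3:1 phenotypic ratio.
Under the 9:3:3:1 hypothesis (Σ ratio = 16, N = 3224):
  colored starchy: 3224 × 9/16 = 1813.5
  colored waxy: 3224 × 3/16 = 604.5
  colorless starchy: 3224 × 3/16 = 604.5
  colorless waxy: 3224 × 1/16 = 201.5
χ² = Σ (O − E)² / E
  colored starchy: (1749 − 1813.5)² / 1813.5 = 2.2940
  colored waxy: (667 − 604.5)² / 604.5 = 6.4620
  colorless starchy: (594 − 604.5)² / 604.5 = 0.1824
  colorless waxy: (214 − 201.5)² / 201.5 = 0.7754
χ² = 2.2940 + 6.4620 + 0.1824 + 0.7754 = 9.7138 ≈ 9.714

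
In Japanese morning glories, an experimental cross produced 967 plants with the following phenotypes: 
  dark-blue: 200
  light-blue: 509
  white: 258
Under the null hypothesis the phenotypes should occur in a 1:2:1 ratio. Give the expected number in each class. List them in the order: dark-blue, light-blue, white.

241.75, 483.5, 241.75

Under the 1:2:1 hypothesis (Σ ratio = 4, N = 967):
  dark-blue: 967 × 1/4 = 241.75
  light-blue: 967 × 2/4 = 483.5
  white: 967 × 1/4 = 241.75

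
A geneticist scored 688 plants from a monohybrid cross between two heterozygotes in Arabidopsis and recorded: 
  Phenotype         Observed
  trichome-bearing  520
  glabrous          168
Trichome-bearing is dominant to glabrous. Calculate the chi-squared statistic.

For a monohybrid cross between heterozygotes with complete dominance, the expected phenotypic ratio is 3:1.
Total ratio parts = 4. Expected numbers out of 688:
  trichome-bearing: 688 × 3/4 = 516
  glabrous: 688 × 1/4 = 172
χ² = Σ (O − E)² / E
  trichome-bearing: (520 − 516)² / 516 = 0.0310
  glabrous: (168 − 172)² / 172 = 0.0930
χ² = 0.0310 + 0.0930 = 0.124

0.124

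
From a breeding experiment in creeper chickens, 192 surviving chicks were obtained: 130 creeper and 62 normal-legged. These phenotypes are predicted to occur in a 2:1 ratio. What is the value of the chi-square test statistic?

0.094

Total ratio parts = 3. Expected numbers out of 192:
  creeper: 192 × 2/3 = 128
  normal-legged: 192 × 1/3 = 64
χ² = Σ (O − E)² / E
  creeper: (130 − 128)² / 128 = 0.0312
  normal-legged: (62 − 64)² / 64 = 0.0625
χ² = 0.0312 + 0.0625 = 0.0937 ≈ 0.094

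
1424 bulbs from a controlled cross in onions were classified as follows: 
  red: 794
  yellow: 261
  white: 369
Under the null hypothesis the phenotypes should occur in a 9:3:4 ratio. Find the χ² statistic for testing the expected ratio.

Expected counts for N = 1424 under a 9:3:4 ratio (total parts = 16):
  red: 1424 × 9/16 = 801
  yellow: 1424 × 3/16 = 267
  white: 1424 × 4/16 = 356
χ² = Σ (O − E)² / E
  red: (794 − 801)² / 801 = 0.0612
  yellow: (261 − 267)² / 267 = 0.1348
  white: (369 − 356)² / 356 = 0.4747
χ² = 0.0612 + 0.1348 + 0.4747 = 0.6707 ≈ 0.671

0.671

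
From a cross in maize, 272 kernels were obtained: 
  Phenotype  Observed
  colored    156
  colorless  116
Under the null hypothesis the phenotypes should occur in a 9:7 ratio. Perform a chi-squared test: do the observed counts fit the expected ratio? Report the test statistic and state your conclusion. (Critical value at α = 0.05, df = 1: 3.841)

Expected counts for N = 272 under a 9:7 ratio (total parts = 16):
  colored: 272 × 9/16 = 153
  colorless: 272 × 7/16 = 119
χ² = Σ (O − E)² / E
  colored: (156 − 153)² / 153 = 0.0588
  colorless: (116 − 119)² / 119 = 0.0756
χ² = 0.0588 + 0.0756 = 0.1344 ≈ 0.134
Degrees of freedom = 2 − 1 = 1; critical value at α = 0.05 is 3.841.
Since 0.134 < 3.841, we fail to reject the null hypothesis — the data are consistent with the 9:7 ratio.

0.134; consistent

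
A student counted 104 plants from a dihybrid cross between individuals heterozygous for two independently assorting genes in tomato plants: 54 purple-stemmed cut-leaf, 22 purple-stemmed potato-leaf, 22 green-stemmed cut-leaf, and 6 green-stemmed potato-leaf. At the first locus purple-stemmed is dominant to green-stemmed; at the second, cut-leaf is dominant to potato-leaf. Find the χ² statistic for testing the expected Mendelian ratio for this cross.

1.026

A dihybrid F₂ with independent assortment and complete dominance at both loci gives a 9:3:3:1 phenotypic ratio.
Under the 9:3:3:1 hypothesis (Σ ratio = 16, N = 104):
  purple-stemmed cut-leaf: 104 × 9/16 = 58.5
  purple-stemmed potato-leaf: 104 × 3/16 = 19.5
  green-stemmed cut-leaf: 104 × 3/16 = 19.5
  green-stemmed potato-leaf: 104 × 1/16 = 6.5
χ² = Σ (O − E)² / E
  purple-stemmed cut-leaf: (54 − 58.5)² / 58.5 = 0.3462
  purple-stemmed potato-leaf: (22 − 19.5)² / 19.5 = 0.3205
  green-stemmed cut-leaf: (22 − 19.5)² / 19.5 = 0.3205
  green-stemmed potato-leaf: (6 − 6.5)² / 6.5 = 0.0385
χ² = 0.3462 + 0.3205 + 0.3205 + 0.0385 = 1.0257 ≈ 1.026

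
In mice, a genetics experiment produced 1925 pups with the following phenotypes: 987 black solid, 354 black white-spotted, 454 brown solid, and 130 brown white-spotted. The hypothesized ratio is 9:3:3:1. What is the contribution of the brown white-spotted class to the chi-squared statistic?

0.780

The 9:3:3:1 ratio has 16 parts, so with N = 1925 the expected counts are:
  black solid: 1925 × 9/16 = 1082.8125
  black white-spotted: 1925 × 3/16 = 360.9375
  brown solid: 1925 × 3/16 = 360.9375
  brown white-spotted: 1925 × 1/16 = 120.3125
Contribution of brown white-spotted: (130 − 120.3125)² / 120.3125 = 0.7800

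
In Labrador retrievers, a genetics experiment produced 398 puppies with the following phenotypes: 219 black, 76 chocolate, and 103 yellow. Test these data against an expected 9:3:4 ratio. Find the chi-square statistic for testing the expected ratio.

0.255

Expected counts for N = 398 under a 9:3:4 ratio (total parts = 16):
  black: 398 × 9/16 = 223.875
  chocolate: 398 × 3/16 = 74.625
  yellow: 398 × 4/16 = 99.5
χ² = Σ (O − E)² / E
  black: (219 − 223.875)² / 223.875 = 0.1062
  chocolate: (76 − 74.625)² / 74.625 = 0.0253
  yellow: (103 − 99.5)² / 99.5 = 0.1231
χ² = 0.1062 + 0.0253 + 0.1231 = 0.2546 ≈ 0.255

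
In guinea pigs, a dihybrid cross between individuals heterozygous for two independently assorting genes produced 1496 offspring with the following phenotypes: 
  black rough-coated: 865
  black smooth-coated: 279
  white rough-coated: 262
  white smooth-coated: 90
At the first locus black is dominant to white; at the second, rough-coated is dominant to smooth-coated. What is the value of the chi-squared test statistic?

A dihybrid F₂ with independent assortment and complete dominance at both loci gives a 9:3:3:1 phenotypic ratio.
Total ratio parts = 16. Expected numbers out of 1496:
  black rough-coated: 1496 × 9/16 = 841.5
  black smooth-coated: 1496 × 3/16 = 280.5
  white rough-coated: 1496 × 3/16 = 280.5
  white smooth-coated: 1496 × 1/16 = 93.5
χ² = Σ (O − E)² / E
  black rough-coated: (865 − 841.5)² / 841.5 = 0.6563
  black smooth-coated: (279 − 280.5)² / 280.5 = 0.0080
  white rough-coated: (262 − 280.5)² / 280.5 = 1.2201
  white smooth-coated: (90 − 93.5)² / 93.5 = 0.1310
χ² = 0.6563 + 0.0080 + 1.2201 + 0.1310 = 2.0154 ≈ 2.015

2.015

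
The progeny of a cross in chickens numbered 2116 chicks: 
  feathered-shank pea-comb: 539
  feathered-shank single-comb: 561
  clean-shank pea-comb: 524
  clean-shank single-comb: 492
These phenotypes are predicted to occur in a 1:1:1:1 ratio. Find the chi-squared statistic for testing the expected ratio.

4.760

Total ratio parts = 4. Expected numbers out of 2116:
  feathered-shank pea-comb: 2116 × 1/4 = 529
  feathered-shank single-comb: 2116 × 1/4 = 529
  clean-shank pea-comb: 2116 × 1/4 = 529
  clean-shank single-comb: 2116 × 1/4 = 529
χ² = Σ (O − E)² / E
  feathered-shank pea-comb: (539 − 529)² / 529 = 0.1890
  feathered-shank single-comb: (561 − 529)² / 529 = 1.9357
  clean-shank pea-comb: (524 − 529)² / 529 = 0.0473
  clean-shank single-comb: (492 − 529)² / 529 = 2.5879
χ² = 0.1890 + 1.9357 + 0.0473 + 2.5879 = 4.7599 ≈ 4.760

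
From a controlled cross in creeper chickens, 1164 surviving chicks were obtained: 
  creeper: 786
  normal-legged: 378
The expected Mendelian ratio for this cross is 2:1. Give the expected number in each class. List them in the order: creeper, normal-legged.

776, 388

Total ratio parts = 3. Expected numbers out of 1164:
  creeper: 1164 × 2/3 = 776
  normal-legged: 1164 × 1/3 = 388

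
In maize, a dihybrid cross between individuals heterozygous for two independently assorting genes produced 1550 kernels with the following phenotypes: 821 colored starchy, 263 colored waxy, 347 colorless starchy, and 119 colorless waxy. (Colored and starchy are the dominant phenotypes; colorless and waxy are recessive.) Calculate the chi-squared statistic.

21.583

A dihybrid F₂ with independent assortment and complete dominance at both loci gives a 9:3:3:1 phenotypic ratio.
Total ratio parts = 16. Expected numbers out of 1550:
  colored starchy: 1550 × 9/16 = 871.875
  colored waxy: 1550 × 3/16 = 290.625
  colorless starchy: 1550 × 3/16 = 290.625
  colorless waxy: 1550 × 1/16 = 96.875
χ² = Σ (O − E)² / E
  colored starchy: (821 − 871.875)² / 871.875 = 2.9686
  colored waxy: (263 − 290.625)² / 290.625 = 2.6259
  colorless starchy: (347 − 290.625)² / 290.625 = 10.9355
  colorless waxy: (119 − 96.875)² / 96.875 = 5.0531
χ² = 2.9686 + 2.6259 + 10.9355 + 5.0531 = 21.5831 ≈ 21.583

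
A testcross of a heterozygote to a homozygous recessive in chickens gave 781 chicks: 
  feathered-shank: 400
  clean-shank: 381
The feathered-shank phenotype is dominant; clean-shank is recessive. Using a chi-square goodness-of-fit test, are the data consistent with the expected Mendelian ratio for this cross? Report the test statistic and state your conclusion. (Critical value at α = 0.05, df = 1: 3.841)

A testcross of a heterozygote (Aa × aa) gives a 1:1 phenotypic ratio.
The 1:1 ratio has 2 parts, so with N = 781 the expected counts are:
  feathered-shank: 781 × 1/2 = 390.5
  clean-shank: 781 × 1/2 = 390.5
χ² = Σ (O − E)² / E
  feathered-shank: (400 − 390.5)² / 390.5 = 0.2311
  clean-shank: (381 − 390.5)² / 390.5 = 0.2311
χ² = 0.2311 + 0.2311 = 0.4622 ≈ 0.462
Degrees of freedom = 2 − 1 = 1; critical value at α = 0.05 is 3.841.
Since 0.462 < 3.841, we fail to reject the null hypothesis — the data are consistent with the 1:1 ratio.

0.462; consistent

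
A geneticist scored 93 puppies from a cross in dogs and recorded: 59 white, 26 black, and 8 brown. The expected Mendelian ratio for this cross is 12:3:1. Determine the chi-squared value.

6.685

The 12:3:1 ratio has 16 parts, so with N = 93 the expected counts are:
  white: 93 × 12/16 = 69.75
  black: 93 × 3/16 = 17.4375
  brown: 93 × 1/16 = 5.8125
χ² = Σ (O − E)² / E
  white: (59 − 69.75)² / 69.75 = 1.6568
  black: (26 − 17.4375)² / 17.4375 = 4.2045
  brown: (8 − 5.8125)² / 5.8125 = 0.8233
χ² = 1.6568 + 4.2045 + 0.8233 = 6.6846 ≈ 6.685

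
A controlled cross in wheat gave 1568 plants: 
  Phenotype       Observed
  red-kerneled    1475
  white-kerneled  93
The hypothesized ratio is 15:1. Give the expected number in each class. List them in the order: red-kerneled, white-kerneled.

1470, 98

Under the 15:1 hypothesis (Σ ratio = 16, N = 1568):
  red-kerneled: 1568 × 15/16 = 1470
  white-kerneled: 1568 × 1/16 = 98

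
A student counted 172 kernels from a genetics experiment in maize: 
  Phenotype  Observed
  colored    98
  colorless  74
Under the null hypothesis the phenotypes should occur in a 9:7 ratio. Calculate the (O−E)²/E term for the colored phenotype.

Expected counts for N = 172 under a 9:7 ratio (total parts = 16):
  colored: 172 × 9/16 = 96.75
  colorless: 172 × 7/16 = 75.25
Contribution of colored: (98 − 96.75)² / 96.75 = 0.0161

0.016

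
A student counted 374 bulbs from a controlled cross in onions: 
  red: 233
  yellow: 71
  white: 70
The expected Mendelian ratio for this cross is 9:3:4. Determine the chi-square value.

Under the 9:3:4 hypothesis (Σ ratio = 16, N = 374):
  red: 374 × 9/16 = 210.375
  yellow: 374 × 3/16 = 70.125
  white: 374 × 4/16 = 93.5
χ² = Σ (O − E)² / E
  red: (233 − 210.375)² / 210.375 = 2.4332
  yellow: (71 − 70.125)² / 70.125 = 0.0109
  white: (70 − 93.5)² / 93.5 = 5.9064
χ² = 2.4332 + 0.0109 + 5.9064 = 8.3505 ≈ 8.351

8.351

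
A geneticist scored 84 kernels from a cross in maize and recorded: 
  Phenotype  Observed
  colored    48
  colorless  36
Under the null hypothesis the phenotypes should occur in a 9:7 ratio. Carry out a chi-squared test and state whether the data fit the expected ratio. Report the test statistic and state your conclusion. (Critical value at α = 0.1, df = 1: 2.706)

0.027; consistent

Under the 9:7 hypothesis (Σ ratio = 16, N = 84):
  colored: 84 × 9/16 = 47.25
  colorless: 84 × 7/16 = 36.75
χ² = Σ (O − E)² / E
  colored: (48 − 47.25)² / 47.25 = 0.0119
  colorless: (36 − 36.75)² / 36.75 = 0.0153
χ² = 0.0119 + 0.0153 = 0.0272 ≈ 0.027
Degrees of freedom = 2 − 1 = 1; critical value at α = 0.1 is 2.706.
Since 0.027 < 2.706, we fail to reject the null hypothesis — the data are consistent with the 9:7 ratio.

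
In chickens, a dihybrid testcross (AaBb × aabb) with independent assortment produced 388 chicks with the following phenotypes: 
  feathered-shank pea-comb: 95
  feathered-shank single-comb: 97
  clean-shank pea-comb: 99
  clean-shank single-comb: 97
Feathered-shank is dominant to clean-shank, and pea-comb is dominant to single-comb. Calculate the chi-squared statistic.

0.082

A dihybrid testcross with independent assortment gives a 1:1:1:1 ratio.
Under the 1:1:1:1 hypothesis (Σ ratio = 4, N = 388):
  feathered-shank pea-comb: 388 × 1/4 = 97
  feathered-shank single-comb: 388 × 1/4 = 97
  clean-shank pea-comb: 388 × 1/4 = 97
  clean-shank single-comb: 388 × 1/4 = 97
χ² = Σ (O − E)² / E
  feathered-shank pea-comb: (95 − 97)² / 97 = 0.0412
  feathered-shank single-comb: (97 − 97)² / 97 = 0.0000
  clean-shank pea-comb: (99 − 97)² / 97 = 0.0412
  clean-shank single-comb: (97 − 97)² / 97 = 0.0000
χ² = 0.0412 + 0.0000 + 0.0412 + 0.0000 = 0.0824 ≈ 0.082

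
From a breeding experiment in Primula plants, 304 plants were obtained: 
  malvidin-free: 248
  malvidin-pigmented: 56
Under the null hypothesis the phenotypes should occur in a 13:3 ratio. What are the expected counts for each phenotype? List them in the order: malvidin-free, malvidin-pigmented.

247, 57

Expected counts for N = 304 under a 13:3 ratio (total parts = 16):
  malvidin-free: 304 × 13/16 = 247
  malvidin-pigmented: 304 × 3/16 = 57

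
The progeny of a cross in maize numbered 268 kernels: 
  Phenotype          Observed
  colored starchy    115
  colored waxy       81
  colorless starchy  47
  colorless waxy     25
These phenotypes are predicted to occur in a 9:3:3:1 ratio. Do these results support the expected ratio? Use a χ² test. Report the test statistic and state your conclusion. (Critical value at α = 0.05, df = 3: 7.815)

Expected counts for N = 268 under a 9:3:3:1 ratio (total parts = 16):
  colored starchy: 268 × 9/16 = 150.75
  colored waxy: 268 × 3/16 = 50.25
  colorless starchy: 268 × 3/16 = 50.25
  colorless waxy: 268 × 1/16 = 16.75
χ² = Σ (O − E)² / E
  colored starchy: (115 − 150.75)² / 150.75 = 8.4780
  colored waxy: (81 − 50.25)² / 50.25 = 18.8172
  colorless starchy: (47 − 50.25)² / 50.25 = 0.2102
  colorless waxy: (25 − 16.75)² / 16.75 = 4.0634
χ² = 8.4780 + 18.8172 + 0.2102 + 4.0634 = 31.5688 ≈ 31.569
Degrees of freedom = 4 − 1 = 3; critical value at α = 0.05 is 7.815.
Since 31.569 > 7.815, we reject the null hypothesis — the data do not fit the 9:3:3:1 ratio.

31.569; not consistent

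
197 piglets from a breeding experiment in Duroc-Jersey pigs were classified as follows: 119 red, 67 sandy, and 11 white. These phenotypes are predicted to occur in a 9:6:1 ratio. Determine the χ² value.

Expected counts for N = 197 under a 9:6:1 ratio (total parts = 16):
  red: 197 × 9/16 = 110.8125
  sandy: 197 × 6/16 = 73.875
  white: 197 × 1/16 = 12.3125
χ² = Σ (O − E)² / E
  red: (119 − 110.8125)² / 110.8125 = 0.6049
  sandy: (67 − 73.875)² / 73.875 = 0.6398
  white: (11 − 12.3125)² / 12.3125 = 0.1399
χ² = 0.6049 + 0.6398 + 0.1399 = 1.3846 ≈ 1.385

1.385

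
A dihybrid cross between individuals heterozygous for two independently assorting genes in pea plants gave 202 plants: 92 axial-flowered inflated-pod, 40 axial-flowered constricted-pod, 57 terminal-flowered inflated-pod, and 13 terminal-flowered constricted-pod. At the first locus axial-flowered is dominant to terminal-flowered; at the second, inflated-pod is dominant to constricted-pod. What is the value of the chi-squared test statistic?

A dihybrid F₂ with independent assortment and complete dominance at both loci gives a 9:3:3:1 phenotypic ratio.
Total ratio parts = 16. Expected numbers out of 202:
  axial-flowered inflated-pod: 202 × 9/16 = 113.625
  axial-flowered constricted-pod: 202 × 3/16 = 37.875
  terminal-flowered inflated-pod: 202 × 3/16 = 37.875
  terminal-flowered constricted-pod: 202 × 1/16 = 12.625
χ² = Σ (O − E)² / E
  axial-flowered inflated-pod: (92 − 113.625)² / 113.625 = 4.1156
  axial-flowered constricted-pod: (40 − 37.875)² / 37.875 = 0.1192
  terminal-flowered inflated-pod: (57 − 37.875)² / 37.875 = 9.6572
  terminal-flowered constricted-pod: (13 − 12.625)² / 12.625 = 0.0111
χ² = 4.1156 + 0.1192 + 9.6572 + 0.0111 = 13.9031 ≈ 13.903

13.903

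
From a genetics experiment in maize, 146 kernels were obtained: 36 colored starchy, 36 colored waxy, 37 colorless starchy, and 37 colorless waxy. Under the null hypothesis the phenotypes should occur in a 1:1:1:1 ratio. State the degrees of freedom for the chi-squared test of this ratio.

3

A goodness-of-fit test with 4 phenotype classes has df = 4 − 1 = 3.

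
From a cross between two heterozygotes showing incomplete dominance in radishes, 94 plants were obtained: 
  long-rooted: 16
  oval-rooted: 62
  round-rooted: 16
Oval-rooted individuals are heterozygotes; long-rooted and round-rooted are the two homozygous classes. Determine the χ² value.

With incomplete dominance, a heterozygote × heterozygote cross gives a 1:2:1 phenotypic ratio.
Total ratio parts = 4. Expected numbers out of 94:
  long-rooted: 94 × 1/4 = 23.5
  oval-rooted: 94 × 2/4 = 47
  round-rooted: 94 × 1/4 = 23.5
χ² = Σ (O − E)² / E
  long-rooted: (16 − 23.5)² / 23.5 = 2.3936
  oval-rooted: (62 − 47)² / 47 = 4.7872
  round-rooted: (16 − 23.5)² / 23.5 = 2.3936
χ² = 2.3936 + 4.7872 + 2.3936 = 9.5744 ≈ 9.574

9.574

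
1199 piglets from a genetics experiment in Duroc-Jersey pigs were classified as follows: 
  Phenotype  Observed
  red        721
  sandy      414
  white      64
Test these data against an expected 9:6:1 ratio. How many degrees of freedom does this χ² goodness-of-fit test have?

2

A goodness-of-fit test with 3 phenotype classes has df = 3 − 1 = 2.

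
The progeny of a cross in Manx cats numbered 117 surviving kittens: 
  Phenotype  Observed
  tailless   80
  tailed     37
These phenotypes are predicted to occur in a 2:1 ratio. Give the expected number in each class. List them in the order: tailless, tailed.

78, 39

Under the 2:1 hypothesis (Σ ratio = 3, N = 117):
  tailless: 117 × 2/3 = 78
  tailed: 117 × 1/3 = 39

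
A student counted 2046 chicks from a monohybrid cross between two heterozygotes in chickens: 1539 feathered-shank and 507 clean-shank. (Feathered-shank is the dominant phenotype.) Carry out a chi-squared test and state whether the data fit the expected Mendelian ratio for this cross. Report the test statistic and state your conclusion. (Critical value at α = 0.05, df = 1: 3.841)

For a monohybrid cross between heterozygotes with complete dominance, the expected phenotypic ratio is 3:1.
Total ratio parts = 4. Expected numbers out of 2046:
  feathered-shank: 2046 × 3/4 = 1534.5
  clean-shank: 2046 × 1/4 = 511.5
χ² = Σ (O − E)² / E
  feathered-shank: (1539 − 1534.5)² / 1534.5 = 0.0132
  clean-shank: (507 − 511.5)² / 511.5 = 0.0396
χ² = 0.0132 + 0.0396 = 0.0528 ≈ 0.053
Degrees of freedom = 2 − 1 = 1; critical value at α = 0.05 is 3.841.
Since 0.053 < 3.841, we fail to reject the null hypothesis — the data are consistent with the 3:1 ratio.

0.053; consistent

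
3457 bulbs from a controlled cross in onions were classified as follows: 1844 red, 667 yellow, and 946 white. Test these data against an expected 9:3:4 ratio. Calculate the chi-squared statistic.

Under the 9:3:4 hypothesis (Σ ratio = 16, N = 3457):
  red: 3457 × 9/16 = 1944.5625
  yellow: 3457 × 3/16 = 648.1875
  white: 3457 × 4/16 = 864.25
χ² = Σ (O − E)² / E
  red: (1844 − 1944.5625)² / 1944.5625 = 5.2006
  yellow: (667 − 648.1875)² / 648.1875 = 0.5460
  white: (946 − 864.25)² / 864.25 = 7.7328
χ² = 5.2006 + 0.5460 + 7.7328 = 13.4794 ≈ 13.479

13.479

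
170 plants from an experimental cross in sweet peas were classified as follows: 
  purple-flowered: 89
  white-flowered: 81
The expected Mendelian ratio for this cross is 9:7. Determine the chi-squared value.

Expected counts for N = 170 under a 9:7 ratio (total parts = 16):
  purple-flowered: 170 × 9/16 = 95.625
  white-flowered: 170 × 7/16 = 74.375
χ² = Σ (O − E)² / E
  purple-flowered: (89 − 95.625)² / 95.625 = 0.4590
  white-flowered: (81 − 74.375)² / 74.375 = 0.5901
χ² = 0.4590 + 0.5901 = 1.0491 ≈ 1.049

1.049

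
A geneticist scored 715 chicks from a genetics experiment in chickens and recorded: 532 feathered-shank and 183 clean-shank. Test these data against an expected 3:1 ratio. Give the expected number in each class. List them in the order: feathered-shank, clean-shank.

The 3:1 ratio has 4 parts, so with N = 715 the expected counts are:
  feathered-shank: 715 × 3/4 = 536.25
  clean-shank: 715 × 1/4 = 178.75

536.25, 178.75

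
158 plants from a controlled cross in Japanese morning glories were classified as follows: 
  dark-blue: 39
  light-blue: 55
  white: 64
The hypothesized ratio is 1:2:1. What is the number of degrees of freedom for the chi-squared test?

2

A goodness-of-fit test with 3 phenotype classes has df = 3 − 1 = 2.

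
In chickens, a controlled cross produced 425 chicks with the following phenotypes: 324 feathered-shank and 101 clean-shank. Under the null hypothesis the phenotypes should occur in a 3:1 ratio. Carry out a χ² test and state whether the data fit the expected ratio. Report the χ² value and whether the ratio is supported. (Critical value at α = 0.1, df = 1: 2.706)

The 3:1 ratio has 4 parts, so with N = 425 the expected counts are:
  feathered-shank: 425 × 3/4 = 318.75
  clean-shank: 425 × 1/4 = 106.25
χ² = Σ (O − E)² / E
  feathered-shank: (324 − 318.75)² / 318.75 = 0.0865
  clean-shank: (101 − 106.25)² / 106.25 = 0.2594
χ² = 0.0865 + 0.2594 = 0.3459 ≈ 0.346
Degrees of freedom = 2 − 1 = 1; critical value at α = 0.1 is 2.706.
Since 0.346 < 2.706, we fail to reject the null hypothesis — the data are consistent with the 3:1 ratio.

0.346; consistent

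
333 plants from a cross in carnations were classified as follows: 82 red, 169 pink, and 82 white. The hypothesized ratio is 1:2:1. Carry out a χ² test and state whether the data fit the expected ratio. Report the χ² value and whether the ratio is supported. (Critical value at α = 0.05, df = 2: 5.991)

Expected counts for N = 333 under a 1:2:1 ratio (total parts = 4):
  red: 333 × 1/4 = 83.25
  pink: 333 × 2/4 = 166.5
  white: 333 × 1/4 = 83.25
χ² = Σ (O − E)² / E
  red: (82 − 83.25)² / 83.25 = 0.0188
  pink: (169 − 166.5)² / 166.5 = 0.0375
  white: (82 − 83.25)² / 83.25 = 0.0188
χ² = 0.0188 + 0.0375 + 0.0188 = 0.0751 ≈ 0.075
Degrees of freedom = 3 − 1 = 2; critical value at α = 0.05 is 5.991.
Since 0.075 < 5.991, we fail to reject the null hypothesis — the data are consistent with the 1:2:1 ratio.

0.075; consistent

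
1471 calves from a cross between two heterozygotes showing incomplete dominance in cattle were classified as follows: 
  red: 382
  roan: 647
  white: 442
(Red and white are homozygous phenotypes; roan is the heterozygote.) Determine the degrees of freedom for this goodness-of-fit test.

2

With incomplete dominance, a heterozygote × heterozygote cross gives a 1:2:1 phenotypic ratio.
A goodness-of-fit test with 3 phenotype classes has df = 3 − 1 = 2.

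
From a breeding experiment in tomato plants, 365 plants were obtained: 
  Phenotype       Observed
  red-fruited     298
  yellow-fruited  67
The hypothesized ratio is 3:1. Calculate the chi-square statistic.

8.593

The 3:1 ratio has 4 parts, so with N = 365 the expected counts are:
  red-fruited: 365 × 3/4 = 273.75
  yellow-fruited: 365 × 1/4 = 91.25
χ² = Σ (O − E)² / E
  red-fruited: (298 − 273.75)² / 273.75 = 2.1482
  yellow-fruited: (67 − 91.25)² / 91.25 = 6.4445
χ² = 2.1482 + 6.4445 = 8.5927 ≈ 8.593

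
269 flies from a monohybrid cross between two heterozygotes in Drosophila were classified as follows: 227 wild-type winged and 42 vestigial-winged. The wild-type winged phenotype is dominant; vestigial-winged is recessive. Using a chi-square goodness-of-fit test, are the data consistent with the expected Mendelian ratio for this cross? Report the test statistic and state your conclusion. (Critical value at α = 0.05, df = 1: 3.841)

12.641; not consistent

For a monohybrid cross between heterozygotes with complete dominance, the expected phenotypic ratio is 3:1.
The 3:1 ratio has 4 parts, so with N = 269 the expected counts are:
  wild-type winged: 269 × 3/4 = 201.75
  vestigial-winged: 269 × 1/4 = 67.25
χ² = Σ (O − E)² / E
  wild-type winged: (227 − 201.75)² / 201.75 = 3.1602
  vestigial-winged: (42 − 67.25)² / 67.25 = 9.4805
χ² = 3.1602 + 9.4805 = 12.6407 ≈ 12.641
Degrees of freedom = 2 − 1 = 1; critical value at α = 0.05 is 3.841.
Since 12.641 > 3.841, we reject the null hypothesis — the data do not fit the 3:1 ratio.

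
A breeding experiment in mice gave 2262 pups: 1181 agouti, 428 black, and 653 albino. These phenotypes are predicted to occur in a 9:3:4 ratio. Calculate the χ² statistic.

Total ratio parts = 16. Expected numbers out of 2262:
  agouti: 2262 × 9/16 = 1272.375
  black: 2262 × 3/16 = 424.125
  albino: 2262 × 4/16 = 565.5
χ² = Σ (O − E)² / E
  agouti: (1181 − 1272.375)² / 1272.375 = 6.5621
  black: (428 − 424.125)² / 424.125 = 0.0354
  albino: (653 − 565.5)² / 565.5 = 13.5389
χ² = 6.5621 + 0.0354 + 13.5389 = 20.1364 ≈ 20.136

20.136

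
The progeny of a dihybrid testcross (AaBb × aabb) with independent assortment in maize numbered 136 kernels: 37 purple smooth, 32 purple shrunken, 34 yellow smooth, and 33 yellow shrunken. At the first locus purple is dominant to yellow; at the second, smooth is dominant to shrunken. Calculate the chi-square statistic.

A dihybrid testcross with independent assortment gives a 1:1:1:1 ratio.
The 1:1:1:1 ratio has 4 parts, so with N = 136 the expected counts are:
  purple smooth: 136 × 1/4 = 34
  purple shrunken: 136 × 1/4 = 34
  yellow smooth: 136 × 1/4 = 34
  yellow shrunken: 136 × 1/4 = 34
χ² = Σ (O − E)² / E
  purple smooth: (37 − 34)² / 34 = 0.2647
  purple shrunken: (32 − 34)² / 34 = 0.1176
  yellow smooth: (34 − 34)² / 34 = 0.0000
  yellow shrunken: (33 − 34)² / 34 = 0.0294
χ² = 0.2647 + 0.1176 + 0.0000 + 0.0294 = 0.4117 ≈ 0.412

0.412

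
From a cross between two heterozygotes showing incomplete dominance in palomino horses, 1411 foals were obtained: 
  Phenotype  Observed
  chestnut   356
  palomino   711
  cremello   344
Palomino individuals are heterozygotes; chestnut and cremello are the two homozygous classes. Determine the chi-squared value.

0.290

With incomplete dominance, a heterozygote × heterozygote cross gives a 1:2:1 phenotypic ratio.
The 1:2:1 ratio has 4 parts, so with N = 1411 the expected counts are:
  chestnut: 1411 × 1/4 = 352.75
  palomino: 1411 × 2/4 = 705.5
  cremello: 1411 × 1/4 = 352.75
χ² = Σ (O − E)² / E
  chestnut: (356 − 352.75)² / 352.75 = 0.0299
  palomino: (711 − 705.5)² / 705.5 = 0.0429
  cremello: (344 − 352.75)² / 352.75 = 0.2170
χ² = 0.0299 + 0.0429 + 0.2170 = 0.2898 ≈ 0.290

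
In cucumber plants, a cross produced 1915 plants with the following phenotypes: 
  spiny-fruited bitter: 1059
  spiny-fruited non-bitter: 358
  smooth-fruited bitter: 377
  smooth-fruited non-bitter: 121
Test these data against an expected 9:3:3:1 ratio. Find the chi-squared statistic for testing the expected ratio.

1.221

Total ratio parts = 16. Expected numbers out of 1915:
  spiny-fruited bitter: 1915 × 9/16 = 1077.1875
  spiny-fruited non-bitter: 1915 × 3/16 = 359.0625
  smooth-fruited bitter: 1915 × 3/16 = 359.0625
  smooth-fruited non-bitter: 1915 × 1/16 = 119.6875
χ² = Σ (O − E)² / E
  spiny-fruited bitter: (1059 − 1077.1875)² / 1077.1875 = 0.3071
  spiny-fruited non-bitter: (358 − 359.0625)² / 359.0625 = 0.0031
  smooth-fruited bitter: (377 − 359.0625)² / 359.0625 = 0.8961
  smooth-fruited non-bitter: (121 − 119.6875)² / 119.6875 = 0.0144
χ² = 0.3071 + 0.0031 + 0.8961 + 0.0144 = 1.2207 ≈ 1.221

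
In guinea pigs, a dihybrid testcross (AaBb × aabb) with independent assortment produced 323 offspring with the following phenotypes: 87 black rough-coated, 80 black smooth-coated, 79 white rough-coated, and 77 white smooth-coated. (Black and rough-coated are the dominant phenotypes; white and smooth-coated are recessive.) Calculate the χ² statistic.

A dihybrid testcross with independent assortment gives a 1:1:1:1 ratio.
Under the 1:1:1:1 hypothesis (Σ ratio = 4, N = 323):
  black rough-coated: 323 × 1/4 = 80.75
  black smooth-coated: 323 × 1/4 = 80.75
  white rough-coated: 323 × 1/4 = 80.75
  white smooth-coated: 323 × 1/4 = 80.75
χ² = Σ (O − E)² / E
  black rough-coated: (87 − 80.75)² / 80.75 = 0.4837
  black smooth-coated: (80 − 80.75)² / 80.75 = 0.0070
  white rough-coated: (79 − 80.75)² / 80.75 = 0.0379
  white smooth-coated: (77 − 80.75)² / 80.75 = 0.1741
χ² = 0.4837 + 0.0070 + 0.0379 + 0.1741 = 0.7027 ≈ 0.703

0.703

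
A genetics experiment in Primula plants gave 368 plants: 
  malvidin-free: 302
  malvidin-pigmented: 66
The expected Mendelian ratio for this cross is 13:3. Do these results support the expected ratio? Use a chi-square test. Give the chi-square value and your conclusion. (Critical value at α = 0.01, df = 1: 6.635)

0.161; consistent

The 13:3 ratio has 16 parts, so with N = 368 the expected counts are:
  malvidin-free: 368 × 13/16 = 299
  malvidin-pigmented: 368 × 3/16 = 69
χ² = Σ (O − E)² / E
  malvidin-free: (302 − 299)² / 299 = 0.0301
  malvidin-pigmented: (66 − 69)² / 69 = 0.1304
χ² = 0.0301 + 0.1304 = 0.1605 ≈ 0.161
Degrees of freedom = 2 − 1 = 1; critical value at α = 0.01 is 6.635.
Since 0.161 < 6.635, we fail to reject the null hypothesis — the data are consistent with the 13:3 ratio.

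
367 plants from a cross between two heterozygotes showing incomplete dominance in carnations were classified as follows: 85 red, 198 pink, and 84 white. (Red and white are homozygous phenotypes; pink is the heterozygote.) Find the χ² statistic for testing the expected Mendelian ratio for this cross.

With incomplete dominance, a heterozygote × heterozygote cross gives a 1:2:1 phenotypic ratio.
Total ratio parts = 4. Expected numbers out of 367:
  red: 367 × 1/4 = 91.75
  pink: 367 × 2/4 = 183.5
  white: 367 × 1/4 = 91.75
χ² = Σ (O − E)² / E
  red: (85 − 91.75)² / 91.75 = 0.4966
  pink: (198 − 183.5)² / 183.5 = 1.1458
  white: (84 − 91.75)² / 91.75 = 0.6546
χ² = 0.4966 + 1.1458 + 0.6546 = 2.297

2.297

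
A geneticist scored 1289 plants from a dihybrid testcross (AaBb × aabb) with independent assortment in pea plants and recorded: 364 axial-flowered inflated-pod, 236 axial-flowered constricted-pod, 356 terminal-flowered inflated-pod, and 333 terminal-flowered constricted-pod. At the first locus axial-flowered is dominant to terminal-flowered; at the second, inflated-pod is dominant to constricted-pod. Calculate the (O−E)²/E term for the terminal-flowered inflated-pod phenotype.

3.535

A dihybrid testcross with independent assortment gives a 1:1:1:1 ratio.
Expected counts for N = 1289 under a 1:1:1:1 ratio (total parts = 4):
  axial-flowered inflated-pod: 1289 × 1/4 = 322.25
  axial-flowered constricted-pod: 1289 × 1/4 = 322.25
  terminal-flowered inflated-pod: 1289 × 1/4 = 322.25
  terminal-flowered constricted-pod: 1289 × 1/4 = 322.25
Contribution of terminal-flowered inflated-pod: (356 − 322.25)² / 322.25 = 3.5347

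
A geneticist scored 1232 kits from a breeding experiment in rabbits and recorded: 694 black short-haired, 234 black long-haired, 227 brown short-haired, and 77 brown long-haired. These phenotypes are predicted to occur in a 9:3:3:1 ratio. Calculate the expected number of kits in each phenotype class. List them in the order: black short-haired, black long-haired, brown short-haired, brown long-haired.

693, 231, 231, 77

The 9:3:3:1 ratio has 16 parts, so with N = 1232 the expected counts are:
  black short-haired: 1232 × 9/16 = 693
  black long-haired: 1232 × 3/16 = 231
  brown short-haired: 1232 × 3/16 = 231
  brown long-haired: 1232 × 1/16 = 77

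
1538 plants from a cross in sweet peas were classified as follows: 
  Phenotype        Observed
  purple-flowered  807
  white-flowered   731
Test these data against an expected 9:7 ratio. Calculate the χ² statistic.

Under the 9:7 hypothesis (Σ ratio = 16, N = 1538):
  purple-flowered: 1538 × 9/16 = 865.125
  white-flowered: 1538 × 7/16 = 672.875
χ² = Σ (O − E)² / E
  purple-flowered: (807 − 865.125)² / 865.125 = 3.9052
  white-flowered: (731 − 672.875)² / 672.875 = 5.0210
χ² = 3.9052 + 5.0210 = 8.9262 ≈ 8.926

8.926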